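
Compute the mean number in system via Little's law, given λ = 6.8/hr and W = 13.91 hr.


Little's law: L = λ × W
= 6.8 × 13.91
= 94.59


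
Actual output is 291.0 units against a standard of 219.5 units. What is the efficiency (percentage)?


Efficiency = (actual / standard) × 100
= (291.0 / 219.5) × 100
= 132.6%


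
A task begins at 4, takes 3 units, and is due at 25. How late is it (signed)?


Completion = 4 + 3 = 7
Lateness = C - d = 7 - 25
= -18


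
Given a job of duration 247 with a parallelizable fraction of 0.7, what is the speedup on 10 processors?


Amdahl's law: T_p = T × ((1-p) + p/N)
= 247 × ((1-0.7) + 0.7/10)
= 247 × (0.30 + 0.0700)
= 247 × 0.3700
= 91.39
Speedup = 247/91.39
= 2.70×


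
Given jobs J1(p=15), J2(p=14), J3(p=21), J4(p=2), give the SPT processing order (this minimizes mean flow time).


SPT: sort by shortest processing time
  J4: p=2
  J2: p=14
  J1: p=15
  J3: p=21
Order: J4 → J2 → J1 → J3


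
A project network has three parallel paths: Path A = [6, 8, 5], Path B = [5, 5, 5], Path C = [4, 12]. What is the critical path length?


Path A: 6 + 8 + 5 = 19
Path B: 5 + 5 + 5 = 15
Path C: 4 + 12 = 16
Critical path = longest = max(19, 15, 16)
= 19 (Path A)


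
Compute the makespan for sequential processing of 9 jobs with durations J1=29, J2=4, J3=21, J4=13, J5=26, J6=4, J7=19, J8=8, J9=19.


Sequential makespan: sum all processing times
= 29 + 4 + 21 + 13 + 26 + 4 + 19 + 8 + 19
= 143 time units


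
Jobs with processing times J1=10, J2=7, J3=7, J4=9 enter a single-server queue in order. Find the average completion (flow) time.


Completion times:
  J1: completes at 10
  J2: completes at 17
  J3: completes at 24
  J4: completes at 33
Sum = 84
Average = 84/4
= 21.00


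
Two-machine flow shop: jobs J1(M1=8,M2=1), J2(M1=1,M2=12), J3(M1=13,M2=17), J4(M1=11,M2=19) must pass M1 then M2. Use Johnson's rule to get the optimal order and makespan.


Johnson's rule:
Group 1 (M1≤M2, sort by M1): ['J2', 'J4', 'J3']
Group 2 (M1>M2, sort desc M2): ['J1']
Sequence: J2 → J4 → J3 → J1
Makespan calculation:
  J2: M1 done=1, M2 done=13
  J4: M1 done=12, M2 done=32
  J3: M1 done=25, M2 done=49
  J1: M1 done=33, M2 done=50
= Sequence: J2 → J4 → J3 → J1, Makespan: 50


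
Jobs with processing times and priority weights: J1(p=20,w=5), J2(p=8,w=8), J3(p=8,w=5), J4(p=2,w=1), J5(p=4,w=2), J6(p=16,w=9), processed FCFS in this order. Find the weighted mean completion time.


Completion times:
  J1: C=20, w×C=5×20=100
  J2: C=28, w×C=8×28=224
  J3: C=36, w×C=5×36=180
  J4: C=38, w×C=1×38=38
  J5: C=42, w×C=2×42=84
  J6: C=58, w×C=9×58=522
Sum w×C = 1148
Sum w = 30
Weighted avg = 1148/30
= 38.27


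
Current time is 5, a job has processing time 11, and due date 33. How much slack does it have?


Slack = due - current_time - processing
= 33 - 5 - 11
= 17


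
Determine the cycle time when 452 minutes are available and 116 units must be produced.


Cycle time = available time / demand
= 452 / 116
= 3.90 min/unit


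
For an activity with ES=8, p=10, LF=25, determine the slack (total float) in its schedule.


EF = ES + duration = 8 + 10 = 18
LS = LF - duration = 25 - 10 = 15
Total Float = LF - EF = 25 - 18
(or LS - ES = 15 - 8)
= 7


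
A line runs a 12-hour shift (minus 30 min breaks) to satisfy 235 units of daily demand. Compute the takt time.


Available = 12×60 - 30 = 690 min
Takt time = 690 / 235
= 2.94 min/unit


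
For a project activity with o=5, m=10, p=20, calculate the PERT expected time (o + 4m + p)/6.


te = (o + 4m + p) / 6
= (5 + 4×10 + 20) / 6
= (5 + 40 + 20) / 6
= 65 / 6
= 10.83


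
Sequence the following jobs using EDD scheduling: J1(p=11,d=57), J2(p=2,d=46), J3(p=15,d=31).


EDD: sort by earliest due date
  J3: d=31, p=15
  J2: d=46, p=2
  J1: d=57, p=11
Order: J3 → J2 → J1


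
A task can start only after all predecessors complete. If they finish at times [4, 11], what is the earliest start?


ES = max of all predecessor completion times
Predecessors: [4, 11]
ES = max(4, 11)
= 11


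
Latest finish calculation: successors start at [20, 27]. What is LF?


LF = min of all successor start times
Successors start at: [20, 27]
LF = min(20, 27)
= 20


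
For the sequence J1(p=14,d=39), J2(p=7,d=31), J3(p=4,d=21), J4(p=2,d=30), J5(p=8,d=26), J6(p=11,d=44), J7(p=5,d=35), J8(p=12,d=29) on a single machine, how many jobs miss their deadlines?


Completion vs due date:
  J1: C=14, d=39 → on time
  J2: C=21, d=31 → on time
  J3: C=25, d=21 → TARDY
  J4: C=27, d=30 → on time
  J5: C=35, d=26 → TARDY
  J6: C=46, d=44 → TARDY
  J7: C=51, d=35 → TARDY
  J8: C=63, d=29 → TARDY
Tardy jobs: J3, J5, J6, J7, J8
Count = 5


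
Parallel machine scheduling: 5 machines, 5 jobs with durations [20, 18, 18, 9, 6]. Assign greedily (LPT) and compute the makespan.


Jobs (LPT sorted): [20, 18, 18, 9, 6]
Machines: 5
  J=20 → Machine 1 (load: 0+20=20)
  J=18 → Machine 2 (load: 0+18=18)
  J=18 → Machine 3 (load: 0+18=18)
  J=9 → Machine 4 (load: 0+9=9)
  J=6 → Machine 5 (load: 0+6=6)
Machine loads: [20, 18, 18, 9, 6]
Makespan = max = 20 time units


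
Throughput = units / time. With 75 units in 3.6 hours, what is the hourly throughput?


Throughput = units / time
= 75 / 3.6
= 20.8 units/hour


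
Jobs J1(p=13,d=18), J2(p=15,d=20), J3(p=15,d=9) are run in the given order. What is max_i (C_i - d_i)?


Lateness per job (L = C - d):
  J1: C=13, d=18, L=-5
  J2: C=28, d=20, L=8
  J3: C=43, d=9, L=34
Lmax = max(-5, 8, 34)
= 34


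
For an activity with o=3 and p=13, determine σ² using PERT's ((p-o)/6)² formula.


σ² = ((p - o) / 6)² = (p - o)² / 36
= (13 - 3)² / 36
= 10² / 36
= 100 / 36
= 2.7778


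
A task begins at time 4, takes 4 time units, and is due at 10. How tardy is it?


Completion = start + processing = 4 + 4 = 8
Tardiness = max(0, C - d) = max(0, 8 - 10)
= max(0, -2)
= 0


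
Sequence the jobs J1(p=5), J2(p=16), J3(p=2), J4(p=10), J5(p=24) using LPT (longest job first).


LPT: sort by longest processing time first
  J5: p=24
  J2: p=16
  J4: p=10
  J1: p=5
  J3: p=2
Order: J5 → J2 → J4 → J1 → J3


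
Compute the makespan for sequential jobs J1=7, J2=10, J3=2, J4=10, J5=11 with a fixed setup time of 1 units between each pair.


Makespan = Σ processing + (n-1) × setup
= (7 + 10 + 2 + 10 + 11) + (5-1)×1
= 40 + 4
= 44 time units


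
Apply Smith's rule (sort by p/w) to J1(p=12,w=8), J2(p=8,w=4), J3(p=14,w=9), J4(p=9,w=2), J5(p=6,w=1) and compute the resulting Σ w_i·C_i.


WSPT order (by p/w): J1 → J3 → J2 → J4 → J5
  J1: C=12, w·C=8×12=96
  J3: C=26, w·C=9×26=234
  J2: C=34, w·C=4×34=136
  J4: C=43, w·C=2×43=86
  J5: C=49, w·C=1×49=49
Σ w·C = 601
= 601


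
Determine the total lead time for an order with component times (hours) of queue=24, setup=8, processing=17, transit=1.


Lead time = queue + setup + processing + transit
= 24 + 8 + 17 + 1
= 50 hours


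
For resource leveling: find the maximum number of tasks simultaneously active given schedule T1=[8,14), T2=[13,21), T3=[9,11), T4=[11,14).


Check each time point for overlaps:
  t=13: 3 tasks active (T1, T2, T4)
Max concurrent = 3


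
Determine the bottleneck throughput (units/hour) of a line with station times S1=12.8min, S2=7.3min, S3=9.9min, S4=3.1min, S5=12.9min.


Bottleneck = longest station time
Station times: [12.8, 7.3, 9.9, 3.1, 12.9]
Max = 12.9 min
Rate = 60 / 12.9
= 4.65 units/hour (bottleneck: 12.9min)


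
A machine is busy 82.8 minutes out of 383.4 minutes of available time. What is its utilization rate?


Utilization = busy / total × 100
= 82.8 / 383.4 × 100
= 21.6%


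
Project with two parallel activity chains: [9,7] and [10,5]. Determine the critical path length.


Path A: 9 + 7 = 16
Path B: 10 + 5 = 15
Critical path = longest = max(16, 15)
= 16 (Path A)


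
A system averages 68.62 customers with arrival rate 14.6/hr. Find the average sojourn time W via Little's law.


Little's law: L = λW → W = L / λ
= 68.62 / 14.6
= 4.70 hours


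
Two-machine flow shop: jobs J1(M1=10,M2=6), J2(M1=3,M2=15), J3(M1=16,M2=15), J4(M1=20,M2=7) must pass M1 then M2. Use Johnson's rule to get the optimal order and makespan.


Johnson's rule:
Group 1 (M1≤M2, sort by M1): ['J2']
Group 2 (M1>M2, sort desc M2): ['J3', 'J4', 'J1']
Sequence: J2 → J3 → J4 → J1
Makespan calculation:
  J2: M1 done=3, M2 done=18
  J3: M1 done=19, M2 done=34
  J4: M1 done=39, M2 done=46
  J1: M1 done=49, M2 done=55
= Sequence: J2 → J3 → J4 → J1, Makespan: 55


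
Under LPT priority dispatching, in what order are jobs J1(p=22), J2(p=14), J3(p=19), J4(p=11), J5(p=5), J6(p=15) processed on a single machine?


LPT: sort by longest processing time first
  J1: p=22
  J3: p=19
  J6: p=15
  J2: p=14
  J4: p=11
  J5: p=5
Order: J1 → J3 → J6 → J2 → J4 → J5


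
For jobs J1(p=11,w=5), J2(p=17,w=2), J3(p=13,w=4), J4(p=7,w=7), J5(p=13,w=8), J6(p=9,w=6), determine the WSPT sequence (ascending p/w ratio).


WSPT (Smith's rule): sort by p/w ascending
  J4: p/w = 7/7 = 1.000
  J6: p/w = 9/6 = 1.500
  J5: p/w = 13/8 = 1.625
  J1: p/w = 11/5 = 2.200
  J3: p/w = 13/4 = 3.250
  J2: p/w = 17/2 = 8.500
Order: J4 → J6 → J5 → J1 → J3 → J2


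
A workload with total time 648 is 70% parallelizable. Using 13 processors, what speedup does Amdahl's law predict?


Amdahl's law: T_p = T × ((1-p) + p/N)
= 648 × ((1-0.7) + 0.7/13)
= 648 × (0.30 + 0.0538)
= 648 × 0.3538
= 229.29
Speedup = 648/229.29
= 2.83×


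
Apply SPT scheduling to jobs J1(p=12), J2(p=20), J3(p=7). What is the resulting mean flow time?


SPT order: J3 → J1 → J2
Completion times:
  J3: C=7
  J1: C=19
  J2: C=39
Sum = 65, n = 3
Mean flow = 65/3
= 21.67


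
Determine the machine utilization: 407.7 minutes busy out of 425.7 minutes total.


Utilization = busy / total × 100
= 407.7 / 425.7 × 100
= 95.8%


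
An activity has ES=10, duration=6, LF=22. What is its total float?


EF = ES + duration = 10 + 6 = 16
LS = LF - duration = 22 - 6 = 16
Total Float = LF - EF = 22 - 16
(or LS - ES = 16 - 10)
= 6


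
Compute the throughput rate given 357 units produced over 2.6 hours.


Throughput = units / time
= 357 / 2.6
= 137.3 units/hour


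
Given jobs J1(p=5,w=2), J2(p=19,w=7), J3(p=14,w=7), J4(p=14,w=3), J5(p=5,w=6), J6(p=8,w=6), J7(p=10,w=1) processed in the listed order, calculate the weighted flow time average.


Completion times:
  J1: C=5, w×C=2×5=10
  J2: C=24, w×C=7×24=168
  J3: C=38, w×C=7×38=266
  J4: C=52, w×C=3×52=156
  J5: C=57, w×C=6×57=342
  J6: C=65, w×C=6×65=390
  J7: C=75, w×C=1×75=75
Sum w×C = 1407
Sum w = 32
Weighted avg = 1407/32
= 43.97


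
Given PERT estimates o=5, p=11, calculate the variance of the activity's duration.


σ² = ((p - o) / 6)² = (p - o)² / 36
= (11 - 5)² / 36
= 6² / 36
= 36 / 36
= 1.0000


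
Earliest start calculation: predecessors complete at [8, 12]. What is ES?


ES = max of all predecessor completion times
Predecessors: [8, 12]
ES = max(8, 12)
= 12


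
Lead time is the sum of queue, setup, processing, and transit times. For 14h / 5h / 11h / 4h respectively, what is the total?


Lead time = queue + setup + processing + transit
= 14 + 5 + 11 + 4
= 34 hours


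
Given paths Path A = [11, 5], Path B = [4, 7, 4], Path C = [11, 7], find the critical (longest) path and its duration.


Path A: 11 + 5 = 16
Path B: 4 + 7 + 4 = 15
Path C: 11 + 7 = 18
Critical path = longest = max(16, 15, 18)
= 18 (Path C)


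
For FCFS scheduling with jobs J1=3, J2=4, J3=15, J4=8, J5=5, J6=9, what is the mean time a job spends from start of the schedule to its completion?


Completion times:
  J1: completes at 3
  J2: completes at 7
  J3: completes at 22
  J4: completes at 30
  J5: completes at 35
  J6: completes at 44
Sum = 141
Average = 141/6
= 23.50


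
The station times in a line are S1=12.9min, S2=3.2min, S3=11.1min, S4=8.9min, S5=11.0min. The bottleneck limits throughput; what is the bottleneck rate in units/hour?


Bottleneck = longest station time
Station times: [12.9, 3.2, 11.1, 8.9, 11.0]
Max = 12.9 min
Rate = 60 / 12.9
= 4.65 units/hour (bottleneck: 12.9min)


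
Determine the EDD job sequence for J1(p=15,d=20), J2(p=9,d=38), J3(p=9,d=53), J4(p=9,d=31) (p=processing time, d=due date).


EDD: sort by earliest due date
  J1: d=20, p=15
  J4: d=31, p=9
  J2: d=38, p=9
  J3: d=53, p=9
Order: J1 → J4 → J2 → J3


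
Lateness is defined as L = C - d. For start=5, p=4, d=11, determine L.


Completion = 5 + 4 = 9
Lateness = C - d = 9 - 11
= -2


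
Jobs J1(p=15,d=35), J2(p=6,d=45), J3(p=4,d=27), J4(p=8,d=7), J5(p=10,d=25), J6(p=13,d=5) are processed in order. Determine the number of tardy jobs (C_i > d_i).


Completion vs due date:
  J1: C=15, d=35 → on time
  J2: C=21, d=45 → on time
  J3: C=25, d=27 → on time
  J4: C=33, d=7 → TARDY
  J5: C=43, d=25 → TARDY
  J6: C=56, d=5 → TARDY
Tardy jobs: J4, J5, J6
Count = 3


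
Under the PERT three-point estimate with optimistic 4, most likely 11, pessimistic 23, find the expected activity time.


te = (o + 4m + p) / 6
= (4 + 4×11 + 23) / 6
= (4 + 44 + 23) / 6
= 71 / 6
= 11.83


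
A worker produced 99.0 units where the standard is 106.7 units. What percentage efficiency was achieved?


Efficiency = (actual / standard) × 100
= (99.0 / 106.7) × 100
= 92.8%


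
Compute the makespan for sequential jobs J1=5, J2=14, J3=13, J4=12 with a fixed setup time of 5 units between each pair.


Makespan = Σ processing + (n-1) × setup
= (5 + 14 + 13 + 12) + (4-1)×5
= 44 + 15
= 59 time units


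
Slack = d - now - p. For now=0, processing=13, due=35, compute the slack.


Slack = due - current_time - processing
= 35 - 0 - 13
= 22


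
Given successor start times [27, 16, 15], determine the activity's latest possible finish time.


LF = min of all successor start times
Successors start at: [27, 16, 15]
LF = min(27, 16, 15)
= 15


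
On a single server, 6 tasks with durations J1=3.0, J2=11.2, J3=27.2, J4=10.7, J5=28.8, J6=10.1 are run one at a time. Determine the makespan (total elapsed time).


Sequential makespan: sum all processing times
= 3.0 + 11.2 + 27.2 + 10.7 + 28.8 + 10.1
= 91.0 time units


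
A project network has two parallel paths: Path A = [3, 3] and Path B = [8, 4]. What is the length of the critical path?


Path A: 3 + 3 = 6
Path B: 8 + 4 = 12
Critical path = longest = max(6, 12)
= 12 (Path B)


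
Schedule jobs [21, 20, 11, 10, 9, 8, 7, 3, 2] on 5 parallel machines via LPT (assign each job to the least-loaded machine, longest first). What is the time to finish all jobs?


Jobs (LPT sorted): [21, 20, 11, 10, 9, 8, 7, 3, 2]
Machines: 5
  J=21 → Machine 1 (load: 0+21=21)
  J=20 → Machine 2 (load: 0+20=20)
  J=11 → Machine 3 (load: 0+11=11)
  J=10 → Machine 4 (load: 0+10=10)
  J=9 → Machine 5 (load: 0+9=9)
  J=8 → Machine 5 (load: 9+8=17)
  J=7 → Machine 4 (load: 10+7=17)
  J=3 → Machine 3 (load: 11+3=14)
  J=2 → Machine 3 (load: 14+2=16)
Machine loads: [21, 20, 16, 17, 17]
Makespan = max = 21 time units


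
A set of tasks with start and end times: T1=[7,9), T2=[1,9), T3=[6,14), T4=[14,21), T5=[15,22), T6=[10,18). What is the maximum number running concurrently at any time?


Check each time point for overlaps:
  t=7: 3 tasks active (T1, T2, T3)
Max concurrent = 3


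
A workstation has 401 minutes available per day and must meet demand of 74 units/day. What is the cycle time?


Cycle time = available time / demand
= 401 / 74
= 5.42 min/unit


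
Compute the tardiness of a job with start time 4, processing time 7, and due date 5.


Completion = start + processing = 4 + 7 = 11
Tardiness = max(0, C - d) = max(0, 11 - 5)
= max(0, 6)
= 6


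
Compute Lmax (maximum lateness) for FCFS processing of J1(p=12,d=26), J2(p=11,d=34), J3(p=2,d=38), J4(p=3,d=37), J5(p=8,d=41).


Lateness per job (L = C - d):
  J1: C=12, d=26, L=-14
  J2: C=23, d=34, L=-11
  J3: C=25, d=38, L=-13
  J4: C=28, d=37, L=-9
  J5: C=36, d=41, L=-5
Lmax = max(-14, -11, -13, -9, -5)
= -5


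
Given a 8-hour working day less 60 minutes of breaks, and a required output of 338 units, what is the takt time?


Available = 8×60 - 60 = 420 min
Takt time = 420 / 338
= 1.24 min/unit


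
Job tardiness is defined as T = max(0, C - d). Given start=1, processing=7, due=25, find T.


Completion = start + processing = 1 + 7 = 8
Tardiness = max(0, C - d) = max(0, 8 - 25)
= max(0, -17)
= 0


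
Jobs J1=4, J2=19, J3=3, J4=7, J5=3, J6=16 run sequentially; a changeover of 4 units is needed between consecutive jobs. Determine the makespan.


Makespan = Σ processing + (n-1) × setup
= (4 + 19 + 3 + 7 + 3 + 16) + (6-1)×4
= 52 + 20
= 72 time units


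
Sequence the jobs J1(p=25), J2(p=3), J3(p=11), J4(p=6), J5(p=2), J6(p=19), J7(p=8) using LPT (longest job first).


LPT: sort by longest processing time first
  J1: p=25
  J6: p=19
  J3: p=11
  J7: p=8
  J4: p=6
  J2: p=3
  J5: p=2
Order: J1 → J6 → J3 → J7 → J4 → J2 → J5


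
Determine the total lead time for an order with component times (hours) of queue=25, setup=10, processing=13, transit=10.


Lead time = queue + setup + processing + transit
= 25 + 10 + 13 + 10
= 58 hours


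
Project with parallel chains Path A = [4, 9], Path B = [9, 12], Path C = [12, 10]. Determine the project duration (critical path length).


Path A: 4 + 9 = 13
Path B: 9 + 12 = 21
Path C: 12 + 10 = 22
Critical path = longest = max(13, 21, 22)
= 22 (Path C)


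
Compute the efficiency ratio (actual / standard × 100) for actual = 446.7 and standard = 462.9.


Efficiency = (actual / standard) × 100
= (446.7 / 462.9) × 100
= 96.5%


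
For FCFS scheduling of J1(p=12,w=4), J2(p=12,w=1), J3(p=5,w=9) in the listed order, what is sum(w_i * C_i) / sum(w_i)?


Completion times:
  J1: C=12, w×C=4×12=48
  J2: C=24, w×C=1×24=24
  J3: C=29, w×C=9×29=261
Sum w×C = 333
Sum w = 14
Weighted avg = 333/14
= 23.79


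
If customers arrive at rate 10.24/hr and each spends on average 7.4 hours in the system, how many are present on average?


Little's law: L = λ × W
= 10.24 × 7.4
= 75.78


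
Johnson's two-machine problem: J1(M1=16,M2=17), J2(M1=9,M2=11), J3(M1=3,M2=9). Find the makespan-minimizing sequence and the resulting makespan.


Johnson's rule:
Group 1 (M1≤M2, sort by M1): ['J3', 'J2', 'J1']
Group 2 (M1>M2, sort desc M2): []
Sequence: J3 → J2 → J1
Makespan calculation:
  J3: M1 done=3, M2 done=12
  J2: M1 done=12, M2 done=23
  J1: M1 done=28, M2 done=45
= Sequence: J3 → J2 → J1, Makespan: 45


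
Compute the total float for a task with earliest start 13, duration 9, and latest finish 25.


EF = ES + duration = 13 + 9 = 22
LS = LF - duration = 25 - 9 = 16
Total Float = LF - EF = 25 - 22
(or LS - ES = 16 - 13)
= 3


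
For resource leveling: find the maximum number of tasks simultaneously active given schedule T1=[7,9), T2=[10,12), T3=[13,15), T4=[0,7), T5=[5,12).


Check each time point for overlaps:
  t=5: 2 tasks active (T4, T5)
Max concurrent = 2


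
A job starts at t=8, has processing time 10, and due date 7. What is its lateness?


Completion = 8 + 10 = 18
Lateness = C - d = 18 - 7
= 11


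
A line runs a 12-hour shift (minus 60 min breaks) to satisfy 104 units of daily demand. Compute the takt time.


Available = 12×60 - 60 = 660 min
Takt time = 660 / 104
= 6.35 min/unit


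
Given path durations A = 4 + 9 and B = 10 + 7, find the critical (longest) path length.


Path A: 4 + 9 = 13
Path B: 10 + 7 = 17
Critical path = longest = max(13, 17)
= 17 (Path B)


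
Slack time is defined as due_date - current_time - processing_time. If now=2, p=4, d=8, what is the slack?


Slack = due - current_time - processing
= 8 - 2 - 4
= 2


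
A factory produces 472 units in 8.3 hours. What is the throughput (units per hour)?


Throughput = units / time
= 472 / 8.3
= 56.9 units/hour


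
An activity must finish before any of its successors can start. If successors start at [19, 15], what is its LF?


LF = min of all successor start times
Successors start at: [19, 15]
LF = min(19, 15)
= 15


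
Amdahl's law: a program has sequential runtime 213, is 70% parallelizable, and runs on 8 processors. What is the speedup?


Amdahl's law: T_p = T × ((1-p) + p/N)
= 213 × ((1-0.7) + 0.7/8)
= 213 × (0.30 + 0.0875)
= 213 × 0.3875
= 82.54
Speedup = 213/82.54
= 2.58×


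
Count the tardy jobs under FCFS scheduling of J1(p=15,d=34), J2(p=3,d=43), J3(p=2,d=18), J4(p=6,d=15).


Completion vs due date:
  J1: C=15, d=34 → on time
  J2: C=18, d=43 → on time
  J3: C=20, d=18 → TARDY
  J4: C=26, d=15 → TARDY
Tardy jobs: J3, J4
Count = 2


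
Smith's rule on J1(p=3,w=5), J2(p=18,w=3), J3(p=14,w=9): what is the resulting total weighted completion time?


WSPT order (by p/w): J1 → J3 → J2
  J1: C=3, w·C=5×3=15
  J3: C=17, w·C=9×17=153
  J2: C=35, w·C=3×35=105
Σ w·C = 273
= 273


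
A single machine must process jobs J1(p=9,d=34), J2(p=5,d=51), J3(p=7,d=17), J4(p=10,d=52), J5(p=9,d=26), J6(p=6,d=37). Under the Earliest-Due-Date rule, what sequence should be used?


EDD: sort by earliest due date
  J3: d=17, p=7
  J5: d=26, p=9
  J1: d=34, p=9
  J6: d=37, p=6
  J2: d=51, p=5
  J4: d=52, p=10
Order: J3 → J5 → J1 → J6 → J2 → J4


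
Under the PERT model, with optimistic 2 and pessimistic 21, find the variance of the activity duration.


σ² = ((p - o) / 6)² = (p - o)² / 36
= (21 - 2)² / 36
= 19² / 36
= 361 / 36
= 10.0278


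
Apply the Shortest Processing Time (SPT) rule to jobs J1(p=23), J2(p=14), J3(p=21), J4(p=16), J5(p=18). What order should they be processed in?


SPT: sort by shortest processing time
  J2: p=14
  J4: p=16
  J5: p=18
  J3: p=21
  J1: p=23
Order: J2 → J4 → J5 → J3 → J1


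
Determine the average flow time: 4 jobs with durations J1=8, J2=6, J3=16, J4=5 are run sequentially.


Completion times:
  J1: completes at 8
  J2: completes at 14
  J3: completes at 30
  J4: completes at 35
Sum = 87
Average = 87/4
= 21.75


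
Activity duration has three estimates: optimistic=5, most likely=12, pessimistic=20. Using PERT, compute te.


te = (o + 4m + p) / 6
= (5 + 4×12 + 20) / 6
= (5 + 48 + 20) / 6
= 73 / 6
= 12.17


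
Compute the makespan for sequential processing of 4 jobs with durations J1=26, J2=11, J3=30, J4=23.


Sequential makespan: sum all processing times
= 26 + 11 + 30 + 23
= 90 time units


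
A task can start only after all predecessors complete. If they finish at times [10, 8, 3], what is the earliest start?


ES = max of all predecessor completion times
Predecessors: [10, 8, 3]
ES = max(10, 8, 3)
= 10


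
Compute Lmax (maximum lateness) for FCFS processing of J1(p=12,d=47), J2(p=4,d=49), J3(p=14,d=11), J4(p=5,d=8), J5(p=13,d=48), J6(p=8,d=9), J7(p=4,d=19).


Lateness per job (L = C - d):
  J1: C=12, d=47, L=-35
  J2: C=16, d=49, L=-33
  J3: C=30, d=11, L=19
  J4: C=35, d=8, L=27
  J5: C=48, d=48, L=0
  J6: C=56, d=9, L=47
  J7: C=60, d=19, L=41
Lmax = max(-35, -33, 19, 27, 0, 47, 41)
= 47


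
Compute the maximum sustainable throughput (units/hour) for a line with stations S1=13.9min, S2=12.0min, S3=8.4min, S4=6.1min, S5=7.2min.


Bottleneck = longest station time
Station times: [13.9, 12.0, 8.4, 6.1, 7.2]
Max = 13.9 min
Rate = 60 / 13.9
= 4.32 units/hour (bottleneck: 13.9min)


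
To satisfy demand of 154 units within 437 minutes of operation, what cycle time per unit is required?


Cycle time = available time / demand
= 437 / 154
= 2.84 min/unit


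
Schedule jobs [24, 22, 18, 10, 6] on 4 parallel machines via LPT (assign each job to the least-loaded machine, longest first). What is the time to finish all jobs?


Jobs (LPT sorted): [24, 22, 18, 10, 6]
Machines: 4
  J=24 → Machine 1 (load: 0+24=24)
  J=22 → Machine 2 (load: 0+22=22)
  J=18 → Machine 3 (load: 0+18=18)
  J=10 → Machine 4 (load: 0+10=10)
  J=6 → Machine 4 (load: 10+6=16)
Machine loads: [24, 22, 18, 16]
Makespan = max = 24 time units


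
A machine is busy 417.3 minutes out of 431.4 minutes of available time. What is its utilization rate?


Utilization = busy / total × 100
= 417.3 / 431.4 × 100
= 96.7%


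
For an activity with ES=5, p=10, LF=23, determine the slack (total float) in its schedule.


EF = ES + duration = 5 + 10 = 15
LS = LF - duration = 23 - 10 = 13
Total Float = LF - EF = 23 - 15
(or LS - ES = 13 - 5)
= 8


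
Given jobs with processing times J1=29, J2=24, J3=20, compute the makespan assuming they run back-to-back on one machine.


Sequential makespan: sum all processing times
= 29 + 24 + 20
= 73 time units


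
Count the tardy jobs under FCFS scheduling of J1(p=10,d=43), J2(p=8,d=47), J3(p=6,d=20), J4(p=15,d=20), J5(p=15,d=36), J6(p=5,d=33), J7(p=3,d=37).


Completion vs due date:
  J1: C=10, d=43 → on time
  J2: C=18, d=47 → on time
  J3: C=24, d=20 → TARDY
  J4: C=39, d=20 → TARDY
  J5: C=54, d=36 → TARDY
  J6: C=59, d=33 → TARDY
  J7: C=62, d=37 → TARDY
Tardy jobs: J3, J4, J5, J6, J7
Count = 5


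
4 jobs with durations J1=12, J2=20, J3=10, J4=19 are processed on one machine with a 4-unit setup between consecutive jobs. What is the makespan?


Makespan = Σ processing + (n-1) × setup
= (12 + 20 + 10 + 19) + (4-1)×4
= 61 + 12
= 73 time units


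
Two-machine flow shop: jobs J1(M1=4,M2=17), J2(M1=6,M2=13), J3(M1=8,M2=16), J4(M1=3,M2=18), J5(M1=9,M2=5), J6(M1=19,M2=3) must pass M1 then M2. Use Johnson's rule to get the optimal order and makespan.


Johnson's rule:
Group 1 (M1≤M2, sort by M1): ['J4', 'J1', 'J2', 'J3']
Group 2 (M1>M2, sort desc M2): ['J5', 'J6']
Sequence: J4 → J1 → J2 → J3 → J5 → J6
Makespan calculation:
  J4: M1 done=3, M2 done=21
  J1: M1 done=7, M2 done=38
  J2: M1 done=13, M2 done=51
  J3: M1 done=21, M2 done=67
  J5: M1 done=30, M2 done=72
  J6: M1 done=49, M2 done=75
= Sequence: J4 → J1 → J2 → J3 → J5 → J6, Makespan: 75


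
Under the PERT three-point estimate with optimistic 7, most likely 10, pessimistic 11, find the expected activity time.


te = (o + 4m + p) / 6
= (7 + 4×10 + 11) / 6
= (7 + 40 + 11) / 6
= 58 / 6
= 9.67


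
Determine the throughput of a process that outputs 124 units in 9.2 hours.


Throughput = units / time
= 124 / 9.2
= 13.5 units/hour


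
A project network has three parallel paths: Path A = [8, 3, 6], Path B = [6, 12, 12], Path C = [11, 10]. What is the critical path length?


Path A: 8 + 3 + 6 = 17
Path B: 6 + 12 + 12 = 30
Path C: 11 + 10 = 21
Critical path = longest = max(17, 30, 21)
= 30 (Path B)


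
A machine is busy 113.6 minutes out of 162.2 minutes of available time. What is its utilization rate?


Utilization = busy / total × 100
= 113.6 / 162.2 × 100
= 70.0%


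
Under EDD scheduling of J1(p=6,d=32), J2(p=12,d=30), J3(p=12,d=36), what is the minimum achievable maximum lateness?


EDD order: J2 → J1 → J3
Completion and lateness:
  J2: C=12, d=30, L=12-30=-18
  J1: C=18, d=32, L=18-32=-14
  J3: C=30, d=36, L=30-36=-6
Lmax = max(-18, -14, -6)
= -6


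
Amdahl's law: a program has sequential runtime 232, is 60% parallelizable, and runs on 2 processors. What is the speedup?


Amdahl's law: T_p = T × ((1-p) + p/N)
= 232 × ((1-0.6) + 0.6/2)
= 232 × (0.40 + 0.3000)
= 232 × 0.7000
= 162.40
Speedup = 232/162.40
= 1.43×


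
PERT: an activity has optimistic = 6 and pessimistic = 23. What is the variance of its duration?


σ² = ((p - o) / 6)² = (p - o)² / 36
= (23 - 6)² / 36
= 17² / 36
= 289 / 36
= 8.0278


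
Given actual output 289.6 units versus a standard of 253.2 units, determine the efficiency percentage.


Efficiency = (actual / standard) × 100
= (289.6 / 253.2) × 100
= 114.4%


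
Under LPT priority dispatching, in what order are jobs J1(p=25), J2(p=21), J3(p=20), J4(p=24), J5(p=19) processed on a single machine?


LPT: sort by longest processing time first
  J1: p=25
  J4: p=24
  J2: p=21
  J3: p=20
  J5: p=19
Order: J1 → J4 → J2 → J3 → J5


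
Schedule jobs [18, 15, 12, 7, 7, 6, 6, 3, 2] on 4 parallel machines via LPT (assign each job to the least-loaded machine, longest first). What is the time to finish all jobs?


Jobs (LPT sorted): [18, 15, 12, 7, 7, 6, 6, 3, 2]
Machines: 4
  J=18 → Machine 1 (load: 0+18=18)
  J=15 → Machine 2 (load: 0+15=15)
  J=12 → Machine 3 (load: 0+12=12)
  J=7 → Machine 4 (load: 0+7=7)
  J=7 → Machine 4 (load: 7+7=14)
  J=6 → Machine 3 (load: 12+6=18)
  J=6 → Machine 4 (load: 14+6=20)
  J=3 → Machine 2 (load: 15+3=18)
  J=2 → Machine 1 (load: 18+2=20)
Machine loads: [20, 18, 18, 20]
Makespan = max = 20 time units


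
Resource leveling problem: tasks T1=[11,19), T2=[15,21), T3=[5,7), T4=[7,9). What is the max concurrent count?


Check each time point for overlaps:
  t=15: 2 tasks active (T1, T2)
Max concurrent = 2


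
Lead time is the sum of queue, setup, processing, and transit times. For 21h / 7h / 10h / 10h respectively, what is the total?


Lead time = queue + setup + processing + transit
= 21 + 7 + 10 + 10
= 48 hours


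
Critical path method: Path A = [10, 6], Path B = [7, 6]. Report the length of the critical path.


Path A: 10 + 6 = 16
Path B: 7 + 6 = 13
Critical path = longest = max(16, 13)
= 16 (Path A)


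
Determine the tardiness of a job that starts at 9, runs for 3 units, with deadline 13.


Completion = start + processing = 9 + 3 = 12
Tardiness = max(0, C - d) = max(0, 12 - 13)
= max(0, -1)
= 0


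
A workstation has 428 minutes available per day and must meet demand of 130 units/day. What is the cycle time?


Cycle time = available time / demand
= 428 / 130
= 3.29 min/unit


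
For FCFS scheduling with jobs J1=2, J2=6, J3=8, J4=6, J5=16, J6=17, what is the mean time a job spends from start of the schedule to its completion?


Completion times:
  J1: completes at 2
  J2: completes at 8
  J3: completes at 16
  J4: completes at 22
  J5: completes at 38
  J6: completes at 55
Sum = 141
Average = 141/6
= 23.50


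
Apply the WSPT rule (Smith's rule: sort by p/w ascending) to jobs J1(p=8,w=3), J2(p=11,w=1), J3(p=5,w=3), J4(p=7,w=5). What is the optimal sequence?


WSPT (Smith's rule): sort by p/w ascending
  J4: p/w = 7/5 = 1.400
  J3: p/w = 5/3 = 1.667
  J1: p/w = 8/3 = 2.667
  J2: p/w = 11/1 = 11.000
Order: J4 → J3 → J1 → J2


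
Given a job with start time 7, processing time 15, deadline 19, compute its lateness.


Completion = 7 + 15 = 22
Lateness = C - d = 22 - 19
= 3


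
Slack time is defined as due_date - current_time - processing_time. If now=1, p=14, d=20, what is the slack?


Slack = due - current_time - processing
= 20 - 1 - 14
= 5


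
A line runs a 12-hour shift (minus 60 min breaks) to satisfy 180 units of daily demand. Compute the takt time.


Available = 12×60 - 60 = 660 min
Takt time = 660 / 180
= 3.67 min/unit


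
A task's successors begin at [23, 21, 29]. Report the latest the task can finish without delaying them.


LF = min of all successor start times
Successors start at: [23, 21, 29]
LF = min(23, 21, 29)
= 21


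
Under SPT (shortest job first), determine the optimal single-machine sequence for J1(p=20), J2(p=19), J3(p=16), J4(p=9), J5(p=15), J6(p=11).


SPT: sort by shortest processing time
  J4: p=9
  J6: p=11
  J5: p=15
  J3: p=16
  J2: p=19
  J1: p=20
Order: J4 → J6 → J5 → J3 → J2 → J1


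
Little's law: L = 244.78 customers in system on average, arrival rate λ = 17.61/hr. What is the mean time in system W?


Little's law: L = λW → W = L / λ
= 244.78 / 17.61
= 13.90 hours


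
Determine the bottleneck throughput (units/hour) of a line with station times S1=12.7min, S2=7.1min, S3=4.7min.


Bottleneck = longest station time
Station times: [12.7, 7.1, 4.7]
Max = 12.7 min
Rate = 60 / 12.7
= 4.72 units/hour (bottleneck: 12.7min)


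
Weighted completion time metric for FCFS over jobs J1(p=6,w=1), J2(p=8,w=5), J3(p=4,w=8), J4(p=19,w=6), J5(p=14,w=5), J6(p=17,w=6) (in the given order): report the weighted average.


Completion times:
  J1: C=6, w×C=1×6=6
  J2: C=14, w×C=5×14=70
  J3: C=18, w×C=8×18=144
  J4: C=37, w×C=6×37=222
  J5: C=51, w×C=5×51=255
  J6: C=68, w×C=6×68=408
Sum w×C = 1105
Sum w = 31
Weighted avg = 1105/31
= 35.65


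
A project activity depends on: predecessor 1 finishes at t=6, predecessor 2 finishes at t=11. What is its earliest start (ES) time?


ES = max of all predecessor completion times
Predecessors: [6, 11]
ES = max(6, 11)
= 11


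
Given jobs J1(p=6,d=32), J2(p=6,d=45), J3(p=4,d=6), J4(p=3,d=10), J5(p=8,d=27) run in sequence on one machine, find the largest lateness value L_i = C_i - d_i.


Lateness per job (L = C - d):
  J1: C=6, d=32, L=-26
  J2: C=12, d=45, L=-33
  J3: C=16, d=6, L=10
  J4: C=19, d=10, L=9
  J5: C=27, d=27, L=0
Lmax = max(-26, -33, 10, 9, 0)
= 10


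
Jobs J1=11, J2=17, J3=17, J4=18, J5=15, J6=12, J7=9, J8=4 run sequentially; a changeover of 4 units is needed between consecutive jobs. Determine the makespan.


Makespan = Σ processing + (n-1) × setup
= (11 + 17 + 17 + 18 + 15 + 12 + 9 + 4) + (8-1)×4
= 103 + 28
= 131 time units


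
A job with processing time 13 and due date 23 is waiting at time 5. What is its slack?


Slack = due - current_time - processing
= 23 - 5 - 13
= 5


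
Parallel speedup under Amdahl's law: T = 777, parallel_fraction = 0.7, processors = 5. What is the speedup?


Amdahl's law: T_p = T × ((1-p) + p/N)
= 777 × ((1-0.7) + 0.7/5)
= 777 × (0.30 + 0.1400)
= 777 × 0.4400
= 341.88
Speedup = 777/341.88
= 2.27×


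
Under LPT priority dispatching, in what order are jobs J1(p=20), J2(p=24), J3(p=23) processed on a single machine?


LPT: sort by longest processing time first
  J2: p=24
  J3: p=23
  J1: p=20
Order: J2 → J3 → J1


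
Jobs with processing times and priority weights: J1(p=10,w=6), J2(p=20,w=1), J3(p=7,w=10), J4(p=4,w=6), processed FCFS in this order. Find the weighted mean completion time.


Completion times:
  J1: C=10, w×C=6×10=60
  J2: C=30, w×C=1×30=30
  J3: C=37, w×C=10×37=370
  J4: C=41, w×C=6×41=246
Sum w×C = 706
Sum w = 23
Weighted avg = 706/23
= 30.70


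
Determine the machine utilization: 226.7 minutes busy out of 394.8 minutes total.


Utilization = busy / total × 100
= 226.7 / 394.8 × 100
= 57.4%


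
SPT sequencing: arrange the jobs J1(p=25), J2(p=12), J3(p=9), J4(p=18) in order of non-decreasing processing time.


SPT: sort by shortest processing time
  J3: p=9
  J2: p=12
  J4: p=18
  J1: p=25
Order: J3 → J2 → J4 → J1


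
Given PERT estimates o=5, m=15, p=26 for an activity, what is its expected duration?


te = (o + 4m + p) / 6
= (5 + 4×15 + 26) / 6
= (5 + 60 + 26) / 6
= 91 / 6
= 15.17


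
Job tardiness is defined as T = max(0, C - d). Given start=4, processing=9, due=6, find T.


Completion = start + processing = 4 + 9 = 13
Tardiness = max(0, C - d) = max(0, 13 - 6)
= max(0, 7)
= 7


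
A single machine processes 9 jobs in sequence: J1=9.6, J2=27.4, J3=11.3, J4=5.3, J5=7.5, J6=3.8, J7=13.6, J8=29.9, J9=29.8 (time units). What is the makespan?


Sequential makespan: sum all processing times
= 9.6 + 27.4 + 11.3 + 5.3 + 7.5 + 3.8 + 13.6 + 29.9 + 29.8
= 138.2 time units


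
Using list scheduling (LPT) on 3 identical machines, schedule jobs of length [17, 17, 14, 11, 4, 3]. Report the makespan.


Jobs (LPT sorted): [17, 17, 14, 11, 4, 3]
Machines: 3
  J=17 → Machine 1 (load: 0+17=17)
  J=17 → Machine 2 (load: 0+17=17)
  J=14 → Machine 3 (load: 0+14=14)
  J=11 → Machine 3 (load: 14+11=25)
  J=4 → Machine 1 (load: 17+4=21)
  J=3 → Machine 2 (load: 17+3=20)
Machine loads: [21, 20, 25]
Makespan = max = 25 time units


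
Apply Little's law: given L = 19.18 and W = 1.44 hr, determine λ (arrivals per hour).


Little's law: L = λW → λ = L / W
= 19.18 / 1.44
= 13.32 per hour


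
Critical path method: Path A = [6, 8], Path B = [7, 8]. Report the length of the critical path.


Path A: 6 + 8 = 14
Path B: 7 + 8 = 15
Critical path = longest = max(14, 15)
= 15 (Path B)


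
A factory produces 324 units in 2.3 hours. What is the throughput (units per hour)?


Throughput = units / time
= 324 / 2.3
= 140.9 units/hour


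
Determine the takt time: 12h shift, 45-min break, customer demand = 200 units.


Available = 12×60 - 45 = 675 min
Takt time = 675 / 200
= 3.38 min/unit


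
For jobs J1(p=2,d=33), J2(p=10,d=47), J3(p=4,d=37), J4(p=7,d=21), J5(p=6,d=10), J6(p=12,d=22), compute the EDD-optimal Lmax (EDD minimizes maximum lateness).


EDD order: J5 → J4 → J6 → J1 → J3 → J2
Completion and lateness:
  J5: C=6, d=10, L=6-10=-4
  J4: C=13, d=21, L=13-21=-8
  J6: C=25, d=22, L=25-22=3
  J1: C=27, d=33, L=27-33=-6
  J3: C=31, d=37, L=31-37=-6
  J2: C=41, d=47, L=41-47=-6
Lmax = max(-4, -8, 3, -6, -6, -6)
= 3


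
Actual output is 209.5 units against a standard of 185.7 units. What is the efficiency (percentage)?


Efficiency = (actual / standard) × 100
= (209.5 / 185.7) × 100
= 112.8%


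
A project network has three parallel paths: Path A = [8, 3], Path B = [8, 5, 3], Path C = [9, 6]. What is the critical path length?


Path A: 8 + 3 = 11
Path B: 8 + 5 + 3 = 16
Path C: 9 + 6 = 15
Critical path = longest = max(11, 16, 15)
= 16 (Path B)


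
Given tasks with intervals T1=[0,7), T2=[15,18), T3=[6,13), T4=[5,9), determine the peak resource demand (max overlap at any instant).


Check each time point for overlaps:
  t=6: 3 tasks active (T1, T3, T4)
Max concurrent = 3


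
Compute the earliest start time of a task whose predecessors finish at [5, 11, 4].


ES = max of all predecessor completion times
Predecessors: [5, 11, 4]
ES = max(5, 11, 4)
= 11


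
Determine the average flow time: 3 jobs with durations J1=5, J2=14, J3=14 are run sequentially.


Completion times:
  J1: completes at 5
  J2: completes at 19
  J3: completes at 33
Sum = 57
Average = 57/3
= 19.00


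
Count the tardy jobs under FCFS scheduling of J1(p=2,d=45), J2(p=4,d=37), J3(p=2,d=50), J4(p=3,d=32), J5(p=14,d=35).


Completion vs due date:
  J1: C=2, d=45 → on time
  J2: C=6, d=37 → on time
  J3: C=8, d=50 → on time
  J4: C=11, d=32 → on time
  J5: C=25, d=35 → on time
Tardy jobs: none
Count = 0


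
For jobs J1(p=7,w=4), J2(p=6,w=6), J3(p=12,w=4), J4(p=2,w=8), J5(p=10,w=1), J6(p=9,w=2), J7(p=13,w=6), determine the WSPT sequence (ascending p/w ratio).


WSPT (Smith's rule): sort by p/w ascending
  J4: p/w = 2/8 = 0.250
  J2: p/w = 6/6 = 1.000
  J1: p/w = 7/4 = 1.750
  J7: p/w = 13/6 = 2.167
  J3: p/w = 12/4 = 3.000
  J6: p/w = 9/2 = 4.500
  J5: p/w = 10/1 = 10.000
Order: J4 → J2 → J1 → J7 → J3 → J6 → J5


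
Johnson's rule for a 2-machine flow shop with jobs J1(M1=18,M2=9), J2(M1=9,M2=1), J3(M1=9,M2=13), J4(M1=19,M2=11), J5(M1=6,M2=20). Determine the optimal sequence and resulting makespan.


Johnson's rule:
Group 1 (M1≤M2, sort by M1): ['J5', 'J3']
Group 2 (M1>M2, sort desc M2): ['J4', 'J1', 'J2']
Sequence: J5 → J3 → J4 → J1 → J2
Makespan calculation:
  J5: M1 done=6, M2 done=26
  J3: M1 done=15, M2 done=39
  J4: M1 done=34, M2 done=50
  J1: M1 done=52, M2 done=61
  J2: M1 done=61, M2 done=62
= Sequence: J5 → J3 → J4 → J1 → J2, Makespan: 62


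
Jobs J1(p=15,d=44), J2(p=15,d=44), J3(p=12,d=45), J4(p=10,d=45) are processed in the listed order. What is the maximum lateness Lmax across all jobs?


Lateness per job (L = C - d):
  J1: C=15, d=44, L=-29
  J2: C=30, d=44, L=-14
  J3: C=42, d=45, L=-3
  J4: C=52, d=45, L=7
Lmax = max(-29, -14, -3, 7)
= 7
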